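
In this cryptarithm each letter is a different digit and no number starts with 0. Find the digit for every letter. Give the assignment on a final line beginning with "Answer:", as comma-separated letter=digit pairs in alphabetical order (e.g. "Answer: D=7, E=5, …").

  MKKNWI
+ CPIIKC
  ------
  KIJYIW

Step 1. [col 1: I + C ≡ W (mod 10)] no forcing yet in column 1 (carry-in 0); I=5 is free and consistent — try it. So I=5.
Step 2. [col 1: I + C ≡ W (mod 10)] no forcing yet in column 1 (carry-in 0); C=4 is free and consistent — try it. So C=4.
Step 3. [col 1: I + C ≡ W (mod 10)] column 1 reads I+C+carry(0)=W with I=5, C=4; with digits 4,5 already taken and all letters distinct, the only value for W is 9 ⇒ W=9.
Step 4. [col 2: W + K ≡ I (mod 10)] column 2 reads W+K+carry(0)=I with W=9, I=5; with digits 4,5,9 already taken and all letters distinct, the only value for K is 6 ⇒ K=6.
Step 5. [col 3: N + I ≡ Y (mod 10)] column 3 (N + I ≡ Y (mod 10), carry-in 1) doesn't pin N yet; pick N=7 and continue. So N=7.
Step 6. [col 3: N + I ≡ Y (mod 10)] in column 3 we have N+I≡Y with carry-in 1; given N=7, I=5 and digits 4,5,6,7,9 already taken and all letters distinct, that pins Y to 3. So Y=3.
Step 7. [col 4: K + I ≡ J (mod 10)] column 4 reads K+I+carry(1)=J with K=6, I=5; with digits 3,4,5,6,7,9 already taken and all letters distinct, the only value for J is 2 ⇒ J=2.
Step 8. [col 5: K + P ≡ I (mod 10)] in column 5 we have K+P≡I with carry-in 1; given K=6, I=5 and digits 2,3,4,5,6,7,9 already taken and all letters distinct, that pins P to 8. So P=8.
Step 9. [col 6: M + C ≡ K (mod 10)] from column 6 (C=4, K=6, carry-in 1, digits 2,3,4,5,6,7,8,9 already taken and all letters distinct): M must equal 1, so M=1.

Answer: C=4, I=5, J=2, K=6, M=1, N=7, P=8, W=9, Y=3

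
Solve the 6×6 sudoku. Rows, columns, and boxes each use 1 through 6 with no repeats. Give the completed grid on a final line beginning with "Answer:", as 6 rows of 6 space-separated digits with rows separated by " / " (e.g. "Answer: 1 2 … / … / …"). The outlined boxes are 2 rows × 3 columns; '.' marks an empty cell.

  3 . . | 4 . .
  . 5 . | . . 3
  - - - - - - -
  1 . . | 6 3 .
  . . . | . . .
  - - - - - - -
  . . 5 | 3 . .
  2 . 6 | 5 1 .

Step 1. [r5c1∈{4}] only 4 remains possible at r5c1 ⇒ r5c1=4.
Step 2. [r4c5∈{2,4,5}] in col 5, 4 fits only at r4c5. So r4c5=4.
Step 3. [r2c1∈{6}] r2c1's peers cover all but 6. So r2c1=6.
Step 4. [r2c5∈{2}] r2c5 has the single candidate 2. So r2c5=2.
Step 5. [r4c4∈{1,2}] 2 has one home in col 4: r4c4, so r4c4=2.
Step 6. [r5c5∈{6}] r5c5 is down to just 6. So r5c5=6.
Step 7. [r1c6∈{1,5,6}] across row 1, 6 lands solely at r1c6 ⇒ r1c6=6.
Step 8. [r2c3∈{1,4}] r2c3 is the only open cell in row 2 admitting 4. So r2c3=4.
Step 9. [r3c3∈{2}] only 2 remains possible at r3c3. So r3c3=2.
Step 10. [r4c6∈{1,5}] across row 4, 1 lands solely at r4c6. So r4c6=1.
Step 11. [r4c3∈{3}] r4c3 is down to just 3, so r4c3=3.
Step 12. [r5c2∈{1}] r5c2's peers cover all but 1 ⇒ r5c2=1.
Step 13. [r4c2∈{6}] nothing but 6 survives at r4c2, so r4c2=6.
Step 14. [r3c2∈{4}] only 4 remains possible at r3c2. So r3c2=4.
Step 15. [r5c6∈{2}] nothing but 2 survives at r5c6 ⇒ r5c6=2.
Step 16. [r3c6∈{5}] r3c6 has the single candidate 5. So r3c6=5.
Step 17. [r6c6∈{4}] nothing but 4 survives at r6c6. So r6c6=4.
Step 18. [r2c4∈{1}] r2c4 has the single candidate 1, so r2c4=1.
Step 19. [r1c5∈{5}] nothing but 5 survives at r1c5. So r1c5=5.
Step 20. [r4c1∈{5}] r4c1 has the single candidate 5. So r4c1=5.
Step 21. [r1c3∈{1}] r1c3 is down to just 1, so r1c3=1.
Step 22. [r6c2∈{3}] only 3 remains possible at r6c2 ⇒ r6c2=3.
Step 23. [r1c2∈{2}] only 2 remains possible at r1c2, so r1c2=2.

Answer: 3 2 1 4 5 6 / 6 5 4 1 2 3 / 1 4 2 6 3 5 / 5 6 3 2 4 1 / 4 1 5 3 6 2 / 2 3 6 5 1 4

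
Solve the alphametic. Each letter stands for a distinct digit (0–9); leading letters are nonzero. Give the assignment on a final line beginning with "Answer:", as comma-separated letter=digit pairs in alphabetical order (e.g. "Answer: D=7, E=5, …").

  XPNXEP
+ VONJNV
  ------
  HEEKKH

Step 1. [col 1: P + V ≡ H (mod 10)] V=2 is one option consistent with column 1 (P + V ≡ H (mod 10), carry-in 0) — take it. So V=2.
Step 2. [col 1: P + V ≡ H (mod 10)] several values work for P in column 1 (P + V ≡ H (mod 10), carry-in 0); try P=6, so P=6.
Step 3. [col 1: P + V ≡ H (mod 10)] column 1 reads P+V+carry(0)=H with P=6, V=2; with digits 2,6 already taken and all letters distinct, the only value for H is 8. So H=8.
Step 4. [col 2: E + N ≡ K (mod 10)] no forcing yet in column 2 (carry-in 0); N=1 is free and consistent — try it ⇒ N=1.
Step 5. [col 2: E + N ≡ K (mod 10)] no forcing yet in column 2 (carry-in 0); K=4 is free and consistent — try it ⇒ K=4.
Step 6. [col 2: E + N ≡ K (mod 10)] in column 2 we have E+N≡K with carry-in 0; given N=1, K=4 and digits 1,2,4,6,8 already taken and all letters distinct, that pins E to 3. So E=3.
Step 7. [col 3: X + J ≡ K (mod 10)] several values work for J in column 3 (X + J ≡ K (mod 10), carry-in 0); try J=9, so J=9.
Step 8. [col 3: X + J ≡ K (mod 10)] column 3: given J=9, K=4, carry-in 0, and digits 1,2,3,4,6,8,9 already taken and all letters distinct, X+J≡K (mod 10) forces X=5, so X=5.
Step 9. [col 5: P + O ≡ E (mod 10)] column 5: given P=6, E=3, carry-in 0, and digits 1,2,3,4,5,6,8,9 already taken and all letters distinct, P+O≡E (mod 10) forces O=7. So O=7.

Answer: E=3, H=8, J=9, K=4, N=1, O=7, P=6, V=2, X=5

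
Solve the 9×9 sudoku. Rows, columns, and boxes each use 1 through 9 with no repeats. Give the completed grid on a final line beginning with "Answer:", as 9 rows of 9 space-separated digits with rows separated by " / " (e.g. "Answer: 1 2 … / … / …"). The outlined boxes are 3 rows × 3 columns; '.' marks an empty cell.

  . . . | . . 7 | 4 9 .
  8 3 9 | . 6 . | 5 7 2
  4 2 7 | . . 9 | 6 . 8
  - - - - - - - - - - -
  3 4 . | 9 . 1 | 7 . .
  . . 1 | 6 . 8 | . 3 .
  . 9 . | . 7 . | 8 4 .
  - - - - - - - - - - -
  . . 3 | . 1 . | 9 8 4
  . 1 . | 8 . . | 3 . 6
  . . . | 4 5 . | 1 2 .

Step 1. [r8c1∈{2,5,7,9}] in row 8, 7 fits only at r8c1 ⇒ r8c1=7.
Step 2. [r6c6∈{2,3,5}] col 6 places 5 nowhere but r6c6. So r6c6=5.
Step 3. [r4c5∈{2}] only 2 remains possible at r4c5. So r4c5=2.
Step 4. [r1c1∈{1,5,6}] col 1 places 1 nowhere but r1c1. So r1c1=1.
Step 5. [r3c5∈{3}] r3c5 is down to just 3. So r3c5=3.
Step 6. [r4c9∈{5}] nothing but 5 survives at r4c9 ⇒ r4c9=5.
Step 7. [r8c6∈{2}] only 2 remains possible at r8c6 ⇒ r8c6=2.
Step 8. [r7c1∈{2,5,6}] r7c1 is the only open cell in row 7 admitting 2, so r7c1=2.
Step 9. [r7c2∈{5,6}] row 7 places 5 nowhere but r7c2 ⇒ r7c2=5.
Step 10. [r6c1∈{6}] r6c1 has the single candidate 6. So r6c1=6.
Step 11. [r9c2∈{6,8}] across col 2, 8 lands solely at r9c2 ⇒ r9c2=8.
Step 12. [r9c3∈{6}] r9c3's peers cover all but 6, so r9c3=6.
Step 13. [r3c4∈{1,5}] 5 has one home in row 3: r3c4 ⇒ r3c4=5.
Step 14. [r1c5∈{8}] r1c5's peers cover all but 8 ⇒ r1c5=8.
Step 15. [r7c6∈{6}] nothing but 6 survives at r7c6, so r7c6=6.
Step 16. [r8c5∈{9}] only 9 remains possible at r8c5, so r8c5=9.
Step 17. [r2c6∈{4}] only 4 remains possible at r2c6. So r2c6=4.
Step 18. [r4c3∈{8}] r4c3 is down to just 8 ⇒ r4c3=8.
Step 19. [r1c9∈{3}] r1c9 has the single candidate 3. So r1c9=3.
Step 20. [r7c4∈{7}] nothing but 7 survives at r7c4. So r7c4=7.
Step 21. [r6c3∈{2}] r6c3 is down to just 2 ⇒ r6c3=2.
Step 22. [r9c1∈{9}] nothing but 9 survives at r9c1, so r9c1=9.
Step 23. [r9c6∈{3}] r9c6 is down to just 3, so r9c6=3.
Step 24. [r5c9∈{9}] r5c9's peers cover all but 9. So r5c9=9.
Step 25. [r3c8∈{1}] r3c8 has the single candidate 1, so r3c8=1.
Step 26. [r8c8∈{5}] r8c8 has the single candidate 5, so r8c8=5.
Step 27. [r1c4∈{2}] nothing but 2 survives at r1c4, so r1c4=2.
Step 28. [r5c7∈{2}] r5c7 has the single candidate 2, so r5c7=2.
Step 29. [r5c2∈{7}] r5c2's peers cover all but 7 ⇒ r5c2=7.
Step 30. [r4c8∈{6}] r4c8 has the single candidate 6 ⇒ r4c8=6.
Step 31. [r2c4∈{1}] nothing but 1 survives at r2c4, so r2c4=1.
Step 32. [r5c1∈{5}] r5c1 has the single candidate 5. So r5c1=5.
Step 33. [r6c4∈{3}] r6c4 is down to just 3 ⇒ r6c4=3.
Step 34. [r6c9∈{1}] r6c9's peers cover all but 1, so r6c9=1.
Step 35. [r1c3∈{5}] only 5 remains possible at r1c3 ⇒ r1c3=5.
Step 36. [r5c5∈{4}] r5c5 is down to just 4 ⇒ r5c5=4.
Step 37. [r8c3∈{4}] only 4 remains possible at r8c3. So r8c3=4.
Step 38. [r1c2∈{6}] r1c2 is down to just 6. So r1c2=6.
Step 39. [r9c9∈{7}] r9c9's peers cover all but 7. So r9c9=7.

Answer: 1 6 5 2 8 7 4 9 3 / 8 3 9 1 6 4 5 7 2 / 4 2 7 5 3 9 6 1 8 / 3 4 8 9 2 1 7 6 5 / 5 7 1 6 4 8 2 3 9 / 6 9 2 3 7 5 8 4 1 / 2 5 3 7 1 6 9 8 4 / 7 1 4 8 9 2 3 5 6 / 9 8 6 4 5 3 1 2 7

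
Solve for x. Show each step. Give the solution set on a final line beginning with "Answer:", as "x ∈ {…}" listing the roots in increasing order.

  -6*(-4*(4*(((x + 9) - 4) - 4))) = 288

Step 1. [-6*(-4*(4*(((x + 9) - 4) - 4))) = 288] -6 out front; divide by -6 ⇒ div: -4*(4*(((x + 9) - 4) - 4)) = -48.
Step 2. [-4*(4*(((x + 9) - 4) - 4)) = -48] leading coefficient -4: divide by -4. So div: 4*(((x + 9) - 4) - 4) = 12.
Step 3. [4*(((x + 9) - 4) - 4) = 12] 4·(inner) — divide through by 4, so div: ((x + 9) - 4) - 4 = 3.
Step 4. [((x + 9) - 4) - 4 = 3] -4 is outermost — add 4 both sides, so sub: (x + 9) - 4 = 7.
Step 5. [(x + 9) - 4 = 7] 4 comes off first (add 4), so sub: x + 9 = 11.
Step 6. [x + 9 = 11] peel the +9: subtract 9 from each side, so sub: x = 2.

Answer: x ∈ {2}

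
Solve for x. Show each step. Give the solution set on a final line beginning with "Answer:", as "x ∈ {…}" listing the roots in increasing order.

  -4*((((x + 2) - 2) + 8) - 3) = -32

Step 1. [-4*((((x + 2) - 2) + 8) - 3) = -32] -4 out front; divide by -4, so div: (((x + 2) - 2) + 8) - 3 = 8.
Step 2. [(((x + 2) - 2) + 8) - 3 = 8] the outer -3 inverts by adding 3, so sub: ((x + 2) - 2) + 8 = 11.
Step 3. [((x + 2) - 2) + 8 = 11] subtract 8: x sits inside (… + 8). So sub: (x + 2) - 2 = 3.
Step 4. [(x + 2) - 2 = 3] the outer -2 inverts by adding 2. So sub: x + 2 = 5.
Step 5. [x + 2 = 5] the outer +2 inverts by subtracting 2 ⇒ sub: x = 3.

Answer: x ∈ {3}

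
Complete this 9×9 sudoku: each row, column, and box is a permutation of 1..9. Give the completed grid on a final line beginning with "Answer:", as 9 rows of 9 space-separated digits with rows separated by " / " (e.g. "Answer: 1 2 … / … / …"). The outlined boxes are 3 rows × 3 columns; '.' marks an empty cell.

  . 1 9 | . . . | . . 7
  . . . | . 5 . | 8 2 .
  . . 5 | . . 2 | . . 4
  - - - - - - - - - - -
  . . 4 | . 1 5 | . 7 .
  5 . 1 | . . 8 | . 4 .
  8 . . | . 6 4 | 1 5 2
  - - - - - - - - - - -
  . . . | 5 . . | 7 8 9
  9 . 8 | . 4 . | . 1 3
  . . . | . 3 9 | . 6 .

Step 1. [r2c4∈{1,3,4,6,7,9}] r2c4 is the only open cell in row 2 admitting 9, so r2c4=9.
Step 2. [r3c4∈{1,3,6,7,8}] row 3 places 1 nowhere but r3c4, so r3c4=1.
Step 3. [r7c5∈{2}] r7c5's peers cover all but 2, so r7c5=2.
Step 4. [r1c8∈{3}] nothing but 3 survives at r1c8 ⇒ r1c8=3.
Step 5. [r1c6∈{6}] r1c6 is down to just 6. So r1c6=6.
Step 6. [r9c3∈{2,7}] r9c3 is the only open cell in col 3 admitting 2, so r9c3=2.
Step 7. [r5c9∈{6}] r5c9's peers cover all but 6. So r5c9=6.
Step 8. [r8c6∈{7}] r8c6 has the single candidate 7, so r8c6=7.
Step 9. [r6c2∈{3,7,9}] r6c2 is the only open cell in row 6 admitting 9. So r6c2=9.
Step 10. [r3c2∈{3,6,7,8}] in col 2, 8 fits only at r3c2 ⇒ r3c2=8.
Step 11. [r3c1∈{3,6,7}] in row 3, 3 fits only at r3c1 ⇒ r3c1=3.
Step 12. [r9c1∈{1,4,7}] row 9 places 1 nowhere but r9c1, so r9c1=1.
Step 13. [r9c2∈{4,5,7}] 7 has one home in row 9: r9c2 ⇒ r9c2=7.
Step 14. [r6c3∈{3,7}] across box 4, 7 lands solely at r6c3, so r6c3=7.
Step 15. [r4c7∈{3,9}] 9 has one home in row 4: r4c7, so r4c7=9.
Step 16. [r2c3∈{6}] only 6 remains possible at r2c3, so r2c3=6.
Step 17. [r5c4∈{2,3,7}] col 4 places 7 nowhere but r5c4, so r5c4=7.
Step 18. [r4c4∈{2,3}] in col 4, 2 fits only at r4c4, so r4c4=2.
Step 19. [r4c2∈{3,6}] 3 has one home in row 4: r4c2 ⇒ r4c2=3.
Step 20. [r2c2∈{4}] r2c2 is down to just 4, so r2c2=4.
Step 21. [r9c9∈{5}] only 5 remains possible at r9c9. So r9c9=5.
Step 22. [r7c2∈{6}] r7c2 has the single candidate 6, so r7c2=6.
Step 23. [r1c4∈{4,8}] 4 has one home in row 1: r1c4 ⇒ r1c4=4.
Step 24. [r2c1∈{7}] r2c1 is down to just 7, so r2c1=7.
Step 25. [r4c9∈{8}] r4c9 is down to just 8, so r4c9=8.
Step 26. [r7c1∈{4}] r7c1's peers cover all but 4 ⇒ r7c1=4.
Step 27. [r2c6∈{3}] nothing but 3 survives at r2c6 ⇒ r2c6=3.
Step 28. [r9c4∈{8}] only 8 remains possible at r9c4, so r9c4=8.
Step 29. [r3c7∈{6}] r3c7's peers cover all but 6. So r3c7=6.
Step 30. [r8c4∈{6}] r8c4 is down to just 6 ⇒ r8c4=6.
Step 31. [r8c7∈{2}] only 2 remains possible at r8c7 ⇒ r8c7=2.
Step 32. [r1c1∈{2}] only 2 remains possible at r1c1. So r1c1=2.
Step 33. [r3c5∈{7}] r3c5 has the single candidate 7, so r3c5=7.
Step 34. [r5c2∈{2}] nothing but 2 survives at r5c2. So r5c2=2.
Step 35. [r8c2∈{5}] nothing but 5 survives at r8c2, so r8c2=5.
Step 36. [r5c7∈{3}] r5c7 has the single candidate 3 ⇒ r5c7=3.
Step 37. [r5c5∈{9}] nothing but 9 survives at r5c5, so r5c5=9.
Step 38. [r7c3∈{3}] r7c3 has the single candidate 3 ⇒ r7c3=3.
Step 39. [r4c1∈{6}] only 6 remains possible at r4c1 ⇒ r4c1=6.
Step 40. [r7c6∈{1}] r7c6 has the single candidate 1. So r7c6=1.
Step 41. [r6c4∈{3}] only 3 remains possible at r6c4, so r6c4=3.
Step 42. [r1c7∈{5}] only 5 remains possible at r1c7, so r1c7=5.
Step 43. [r9c7∈{4}] nothing but 4 survives at r9c7 ⇒ r9c7=4.
Step 44. [r3c8∈{9}] only 9 remains possible at r3c8 ⇒ r3c8=9.
Step 45. [r1c5∈{8}] r1c5's peers cover all but 8 ⇒ r1c5=8.
Step 46. [r2c9∈{1}] only 1 remains possible at r2c9, so r2c9=1.

Answer: 2 1 9 4 8 6 5 3 7 / 7 4 6 9 5 3 8 2 1 / 3 8 5 1 7 2 6 9 4 / 6 3 4 2 1 5 9 7 8 / 5 2 1 7 9 8 3 4 6 / 8 9 7 3 6 4 1 5 2 / 4 6 3 5 2 1 7 8 9 / 9 5 8 6 4 7 2 1 3 / 1 7 2 8 3 9 4 6 5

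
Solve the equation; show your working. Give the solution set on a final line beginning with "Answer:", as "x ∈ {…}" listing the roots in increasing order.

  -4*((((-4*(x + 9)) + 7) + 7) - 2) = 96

Step 1. [-4*((((-4*(x + 9)) + 7) + 7) - 2) = 96] LHS = -4·(…); ÷-4 both sides ⇒ div: (((-4*(x + 9)) + 7) + 7) - 2 = -24.
Step 2. [(((-4*(x + 9)) + 7) + 7) - 2 = -24] add 2: x sits inside (… - 2) ⇒ sub: ((-4*(x + 9)) + 7) + 7 = -22.
Step 3. [((-4*(x + 9)) + 7) + 7 = -22] +7 is outermost — subtract 7 both sides. So sub: (-4*(x + 9)) + 7 = -29.
Step 4. [(-4*(x + 9)) + 7 = -29] the outer +7 inverts by subtracting 7, so sub: -4*(x + 9) = -36.
Step 5. [-4*(x + 9) = -36] divide by the outer -4, so div: x + 9 = 9.
Step 6. [x + 9 = 9] 9 comes off first (subtract 9). So sub: x = 0.

Answer: x ∈ {0}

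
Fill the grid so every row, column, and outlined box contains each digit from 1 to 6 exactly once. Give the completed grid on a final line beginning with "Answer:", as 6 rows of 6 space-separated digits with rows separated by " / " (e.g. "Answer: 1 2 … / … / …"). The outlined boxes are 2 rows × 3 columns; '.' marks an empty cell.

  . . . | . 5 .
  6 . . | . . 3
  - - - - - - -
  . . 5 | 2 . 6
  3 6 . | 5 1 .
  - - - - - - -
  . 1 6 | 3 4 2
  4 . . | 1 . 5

Step 1. [r1c1∈{1,2}] in col 1, 2 fits only at r1c1. So r1c1=2.
Step 2. [r2c4∈{4}] r2c4's peers cover all but 4 ⇒ r2c4=4.
Step 3. [r4c3∈{2,4}] across row 4, 2 lands solely at r4c3, so r4c3=2.
Step 4. [r1c3∈{1,3,4}] across col 3, 4 lands solely at r1c3. So r1c3=4.
Step 5. [r6c3∈{3}] nothing but 3 survives at r6c3, so r6c3=3.
Step 6. [r3c5∈{3}] r3c5 is down to just 3, so r3c5=3.
Step 7. [r1c2∈{3}] r1c2 has the single candidate 3. So r1c2=3.
Step 8. [r1c4∈{6}] only 6 remains possible at r1c4 ⇒ r1c4=6.
Step 9. [r2c2∈{5}] r2c2 is down to just 5. So r2c2=5.
Step 10. [r2c5∈{2}] r2c5 is down to just 2 ⇒ r2c5=2.
Step 11. [r3c2∈{4}] only 4 remains possible at r3c2. So r3c2=4.
Step 12. [r1c6∈{1}] r1c6 is down to just 1 ⇒ r1c6=1.
Step 13. [r6c5∈{6}] nothing but 6 survives at r6c5, so r6c5=6.
Step 14. [r5c1∈{5}] r5c1's peers cover all but 5, so r5c1=5.
Step 15. [r3c1∈{1}] r3c1's peers cover all but 1. So r3c1=1.
Step 16. [r4c6∈{4}] nothing but 4 survives at r4c6 ⇒ r4c6=4.
Step 17. [r6c2∈{2}] nothing but 2 survives at r6c2. So r6c2=2.
Step 18. [r2c3∈{1}] nothing but 1 survives at r2c3, so r2c3=1.

Answer: 2 3 4 6 5 1 / 6 5 1 4 2 3 / 1 4 5 2 3 6 / 3 6 2 5 1 4 / 5 1 6 3 4 2 / 4 2 3 1 6 5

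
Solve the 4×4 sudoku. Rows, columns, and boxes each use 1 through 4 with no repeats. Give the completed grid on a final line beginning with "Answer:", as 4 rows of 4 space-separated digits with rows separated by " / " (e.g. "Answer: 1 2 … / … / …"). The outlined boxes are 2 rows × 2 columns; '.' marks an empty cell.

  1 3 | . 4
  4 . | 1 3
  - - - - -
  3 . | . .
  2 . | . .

Step 1. [r4c4∈{1}] nothing but 1 survives at r4c4. So r4c4=1.
Step 2. [r4c2∈{4}] r4c2 has the single candidate 4, so r4c2=4.
Step 3. [r3c3∈{2,4}] r3c3 is the only open cell in row 3 admitting 4, so r3c3=4.
Step 4. [r2c2∈{2}] r2c2 has the single candidate 2 ⇒ r2c2=2.
Step 5. [r1c3∈{2}] r1c3 has the single candidate 2 ⇒ r1c3=2.
Step 6. [r4c3∈{3}] r4c3 has the single candidate 3 ⇒ r4c3=3.
Step 7. [r3c2∈{1}] r3c2 is down to just 1. So r3c2=1.
Step 8. [r3c4∈{2}] r3c4 is down to just 2, so r3c4=2.

Answer: 1 3 2 4 / 4 2 1 3 / 3 1 4 2 / 2 4 3 1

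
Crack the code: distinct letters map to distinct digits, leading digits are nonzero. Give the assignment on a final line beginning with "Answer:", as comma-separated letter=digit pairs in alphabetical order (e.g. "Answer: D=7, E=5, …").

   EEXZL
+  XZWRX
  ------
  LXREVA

Step 1. [col 1: L + X ≡ A (mod 10)] column 1 (L + X ≡ A (mod 10), carry-in 0) doesn't pin A yet; pick A=3 and continue ⇒ A=3.
Step 2. [col 1: L + X ≡ A (mod 10)] column 1 (L + X ≡ A (mod 10), carry-in 0) doesn't pin X yet; pick X=2 and continue ⇒ X=2.
Step 3. [col 1: L + X ≡ A (mod 10)] column 1 reads L+X+carry(0)=A with X=2, A=3; with digits 2,3 already taken and all letters distinct, the only value for L is 1, so L=1.
Step 4. [col 2: Z + R ≡ V (mod 10)] column 2 (Z + R ≡ V (mod 10), carry-in 0) doesn't pin R yet; pick R=7 and continue ⇒ R=7.
Step 5. [col 2: Z + R ≡ V (mod 10)] V=5 is one option consistent with column 2 (Z + R ≡ V (mod 10), carry-in 0) — take it, so V=5.
Step 6. [col 2: Z + R ≡ V (mod 10)] column 2 reads Z+R+carry(0)=V with R=7, V=5; with digits 1,2,3,5,7 already taken and all letters distinct, the only value for Z is 8. So Z=8.
Step 7. [col 3: X + W ≡ E (mod 10)] from column 3 (X=2, carry-in 1, digits 1,2,3,5,7,8 already taken and all letters distinct): E must equal 9. So E=9.
Step 8. [col 3: X + W ≡ E (mod 10)] from column 3 (X=2, E=9, carry-in 1, digits 1,2,3,5,7,8,9 already taken and all letters distinct): W must equal 6. So W=6.

Answer: A=3, E=9, L=1, R=7, V=5, W=6, X=2, Z=8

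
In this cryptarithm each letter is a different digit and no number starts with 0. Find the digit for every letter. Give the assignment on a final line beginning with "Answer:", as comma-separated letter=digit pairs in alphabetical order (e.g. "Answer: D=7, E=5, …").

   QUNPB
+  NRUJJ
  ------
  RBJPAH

Step 1. [col 1: B + J ≡ H (mod 10)] several values work for H in column 1 (B + J ≡ H (mod 10), carry-in 0); try H=0 ⇒ H=0.
Step 2. [col 1: B + J ≡ H (mod 10)] no forcing yet in column 1 (carry-in 0); J=8 is free and consistent — try it, so J=8.
Step 3. [col 1: B + J ≡ H (mod 10)] in column 1 we have B+J≡H with carry-in 0; given J=8, H=0 and digits 0,8 already taken and all letters distinct, that pins B to 2, so B=2.
Step 4. [col 2: P + J ≡ A (mod 10)] several values work for P in column 2 (P + J ≡ A (mod 10), carry-in 1); try P=4. So P=4.
Step 5. [col 2: P + J ≡ A (mod 10)] from column 2 (P=4, J=8, carry-in 1, digits 0,2,4,8 already taken and all letters distinct): A must equal 3, so A=3.
Step 6. [col 3: N + U ≡ P (mod 10)] several values work for U in column 3 (N + U ≡ P (mod 10), carry-in 1); try U=6, so U=6.
Step 7. [R] adding two 5-digit numbers gives at most 5+1 digits, and here it does — R is that final carry and must be 1 ⇒ R=1.
Step 8. [col 3: N + U ≡ P (mod 10)] from column 3 (U=6, P=4, carry-in 1, digits 0,1,2,3,4,6,8 already taken and all letters distinct): N must equal 7. So N=7.
Step 9. [col 5: Q + N ≡ B (mod 10)] column 5: given N=7, B=2, carry-in 0, and digits 0,1,2,3,4,6,7,8 already taken and all letters distinct, Q+N≡B (mod 10) forces Q=5 ⇒ Q=5.

Answer: A=3, B=2, H=0, J=8, N=7, P=4, Q=5, R=1, U=6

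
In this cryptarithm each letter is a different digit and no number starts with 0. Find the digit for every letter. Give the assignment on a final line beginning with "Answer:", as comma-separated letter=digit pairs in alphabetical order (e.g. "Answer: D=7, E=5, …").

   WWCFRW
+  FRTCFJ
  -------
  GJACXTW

Step 1. [G] the sum has 7 digits but both addends have 6; that extra leading digit G is the final carry, namely 1. So G=1.
Step 2. [col 1: W + J ≡ W (mod 10)] in column 1 we have W+J≡W with carry-in 0; given nothing yet and digits 1 already taken and all letters distinct, that pins J to 0, so J=0.
Step 3. [col 1: W + J ≡ W (mod 10)] W=3 is one option consistent with column 1 (W + J ≡ W (mod 10), carry-in 0) — take it, so W=3.
Step 4. [col 2: R + F ≡ T (mod 10)] several values work for R in column 2 (R + F ≡ T (mod 10), carry-in 0); try R=2. So R=2.
Step 5. [col 2: R + F ≡ T (mod 10)] column 2 (R + F ≡ T (mod 10), carry-in 0) doesn't pin T yet; pick T=9 and continue. So T=9.
Step 6. [col 2: R + F ≡ T (mod 10)] in column 2 we have R+F≡T with carry-in 0; given R=2, T=9 and digits 0,1,2,3,9 already taken and all letters distinct, that pins F to 7 ⇒ F=7.
Step 7. [col 3: F + C ≡ X (mod 10)] column 3 reads F+C+carry(0)=X with F=7; with digits 0,1,2,3,7,9 already taken and all letters distinct, the only value for C is 8 ⇒ C=8.
Step 8. [col 3: F + C ≡ X (mod 10)] column 3: given F=7, C=8, carry-in 0, and digits 0,1,2,3,7,8,9 already taken and all letters distinct, F+C≡X (mod 10) forces X=5 ⇒ X=5.
Step 9. [col 5: W + R ≡ A (mod 10)] in column 5 we have W+R≡A with carry-in 1; given W=3, R=2 and digits 0,1,2,3,5,7,8,9 already taken and all letters distinct, that pins A to 6 ⇒ A=6.

Answer: A=6, C=8, F=7, G=1, J=0, R=2, T=9, W=3, X=5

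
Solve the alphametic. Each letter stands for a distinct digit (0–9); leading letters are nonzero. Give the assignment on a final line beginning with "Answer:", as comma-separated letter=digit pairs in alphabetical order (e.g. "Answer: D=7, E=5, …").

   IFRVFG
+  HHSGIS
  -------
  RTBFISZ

Step 1. [col 1: G + S ≡ Z (mod 10)] no forcing yet in column 1 (carry-in 0); S=9 is free and consistent — try it ⇒ S=9.
Step 2. [col 1: G + S ≡ Z (mod 10)] no forcing yet in column 1 (carry-in 0); G=3 is free and consistent — try it, so G=3.
Step 3. [col 1: G + S ≡ Z (mod 10)] column 1 reads G+S+carry(0)=Z with G=3, S=9; with digits 3,9 already taken and all letters distinct, the only value for Z is 2. So Z=2.
Step 4. [col 2: F + I ≡ S (mod 10)] column 2 (F + I ≡ S (mod 10), carry-in 1) doesn't pin F yet; pick F=0 and continue ⇒ F=0.
Step 5. [col 2: F + I ≡ S (mod 10)] column 2: given F=0, S=9, carry-in 1, and digits 0,2,3,9 already taken and all letters distinct, F+I≡S (mod 10) forces I=8. So I=8.
Step 6. [R] R is the leading digit of a 7-digit sum of two 6-digit numbers; the final carry is exactly 1. So R=1.
Step 7. [col 3: V + G ≡ I (mod 10)] column 3: given G=3, I=8, carry-in 0, and digits 0,1,2,3,8,9 already taken and all letters distinct, V+G≡I (mod 10) forces V=5 ⇒ V=5.
Step 8. [col 5: F + H ≡ B (mod 10)] from column 5 (F=0, carry-in 1, digits 0,1,2,3,5,8,9 already taken and all letters distinct): H must equal 6. So H=6.
Step 9. [col 5: F + H ≡ B (mod 10)] column 5: given F=0, H=6, carry-in 1, and digits 0,1,2,3,5,6,8,9 already taken and all letters distinct, F+H≡B (mod 10) forces B=7 ⇒ B=7.
Step 10. [col 6: I + H ≡ T (mod 10)] from column 6 (I=8, H=6, carry-in 0, digits 0,1,2,3,5,6,7,8,9 already taken and all letters distinct): T must equal 4. So T=4.

Answer: B=7, F=0, G=3, H=6, I=8, R=1, S=9, T=4, V=5, Z=2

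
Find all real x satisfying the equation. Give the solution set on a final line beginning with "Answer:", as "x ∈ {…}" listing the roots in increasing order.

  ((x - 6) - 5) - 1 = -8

Step 1. [((x - 6) - 5) - 1 = -8] peel the -1: add 1 from each side. So sub: (x - 6) - 5 = -7.
Step 2. [(x - 6) - 5 = -7] -5 is outermost — add 5 both sides, so sub: x - 6 = -2.
Step 3. [x - 6 = -2] the outer -6 inverts by adding 6. So sub: x = 4.

Answer: x ∈ {4}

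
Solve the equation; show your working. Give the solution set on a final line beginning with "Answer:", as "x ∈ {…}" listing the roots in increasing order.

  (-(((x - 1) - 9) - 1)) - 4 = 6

Step 1. [(-(((x - 1) - 9) - 1)) - 4 = 6] the outer -4 inverts by adding 4 ⇒ sub: -(((x - 1) - 9) - 1) = 10.
Step 2. [-(((x - 1) - 9) - 1) = 10] leading − — multiply by −1 ⇒ neg: ((x - 1) - 9) - 1 = -10.
Step 3. [((x - 1) - 9) - 1 = -10] the outer -1 inverts by adding 1. So sub: (x - 1) - 9 = -9.
Step 4. [(x - 1) - 9 = -9] the outer -9 inverts by adding 9, so sub: x - 1 = 0.
Step 5. [x - 1 = 0] the outer -1 inverts by adding 1 ⇒ sub: x = 1.

Answer: x ∈ {1}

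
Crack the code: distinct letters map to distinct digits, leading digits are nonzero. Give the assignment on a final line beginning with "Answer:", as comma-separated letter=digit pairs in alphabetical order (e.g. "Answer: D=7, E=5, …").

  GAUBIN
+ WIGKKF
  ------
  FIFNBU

Step 1. [col 1: N + F ≡ U (mod 10)] column 1 (N + F ≡ U (mod 10), carry-in 0) doesn't pin U yet; pick U=4 and continue, so U=4.
Step 2. [col 1: N + F ≡ U (mod 10)] several values work for N in column 1 (N + F ≡ U (mod 10), carry-in 0); try N=6. So N=6.
Step 3. [col 1: N + F ≡ U (mod 10)] from column 1 (N=6, U=4, carry-in 0, digits 4,6 already taken and all letters distinct): F must equal 8 ⇒ F=8.
Step 4. [col 2: I + K ≡ B (mod 10)] B=9 is one option consistent with column 2 (I + K ≡ B (mod 10), carry-in 1) — take it, so B=9.
Step 5. [col 2: I + K ≡ B (mod 10)] column 2 (I + K ≡ B (mod 10), carry-in 1) doesn't pin K yet; pick K=7 and continue ⇒ K=7.
Step 6. [col 2: I + K ≡ B (mod 10)] from column 2 (K=7, B=9, carry-in 1, digits 4,6,7,8,9 already taken and all letters distinct): I must equal 1, so I=1.
Step 7. [col 4: U + G ≡ F (mod 10)] in column 4 we have U+G≡F with carry-in 1; given U=4, F=8 and digits 1,4,6,7,8,9 already taken and all letters distinct, that pins G to 3. So G=3.
Step 8. [col 5: A + I ≡ I (mod 10)] column 5 reads A+I+carry(0)=I with I=1; with digits 1,3,4,6,7,8,9 already taken and all letters distinct, the only value for A is 0, so A=0.
Step 9. [col 6: G + W ≡ F (mod 10)] from column 6 (G=3, F=8, carry-in 0, digits 0,1,3,4,6,7,8,9 already taken and all letters distinct): W must equal 5, so W=5.

Answer: A=0, B=9, F=8, G=3, I=1, K=7, N=6, U=4, W=5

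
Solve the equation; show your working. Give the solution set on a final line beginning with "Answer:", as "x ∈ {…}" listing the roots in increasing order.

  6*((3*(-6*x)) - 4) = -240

Step 1. [6*((3*(-6*x)) - 4) = -240] leading coefficient 6: divide by 6, so div: (3*(-6*x)) - 4 = -40.
Step 2. [(3*(-6*x)) - 4 = -40] -4 is outermost — add 4 both sides. So sub: 3*(-6*x) = -36.
Step 3. [3*(-6*x) = -36] LHS = 3·(…); ÷3 both sides, so div: -6*x = -12.
Step 4. [-6*x = -12] leading coefficient -6: divide by -6 ⇒ div: x = 2.

Answer: x ∈ {2}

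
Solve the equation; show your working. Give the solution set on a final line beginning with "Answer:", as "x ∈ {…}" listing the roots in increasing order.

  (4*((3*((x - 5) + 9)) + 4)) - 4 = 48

Step 1. [(4*((3*((x - 5) + 9)) + 4)) - 4 = 48] 4 | LHS and 4 | 48: pull 4 out ⇒ factor: ((3*((x - 5) + 9)) + 4) - 1 = 12.
Step 2. [((3*((x - 5) + 9)) + 4) - 1 = 12] the outer -1 inverts by adding 1 ⇒ sub: (3*((x - 5) + 9)) + 4 = 13.
Step 3. [(3*((x - 5) + 9)) + 4 = 13] subtract 4: x sits inside (… + 4) ⇒ sub: 3*((x - 5) + 9) = 9.
Step 4. [3*((x - 5) + 9) = 9] divide by the outer 3, so div: (x - 5) + 9 = 3.
Step 5. [(x - 5) + 9 = 3] peel the +9: subtract 9 from each side ⇒ sub: x - 5 = -6.
Step 6. [x - 5 = -6] the outer -5 inverts by adding 5, so sub: x = -1.

Answer: x ∈ {-1}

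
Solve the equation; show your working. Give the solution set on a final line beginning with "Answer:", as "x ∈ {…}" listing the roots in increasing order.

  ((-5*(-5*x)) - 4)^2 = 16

Step 1. [((-5*(-5*x)) - 4)^2 = 16] √ both sides: 16 ≥ 0 gives two branches. So sqrt: (-5*(-5*x)) - 4 = 4 or -4.
Step 2. [(-5*(-5*x)) - 4 = 4 or -4] -4 is outermost — add 4 both sides ⇒ sub: -5*(-5*x) = 8 or 0.
Step 3. [-5*(-5*x) = 8 or 0] LHS = -5·(…); ÷-5 both sides. So div: -5*x = -8/5 or 0.
Step 4. [-5*x = -8/5 or 0] leading coefficient -5: divide by -5 ⇒ div: x = 8/25 or 0.

Answer: x ∈ {0, 8/25}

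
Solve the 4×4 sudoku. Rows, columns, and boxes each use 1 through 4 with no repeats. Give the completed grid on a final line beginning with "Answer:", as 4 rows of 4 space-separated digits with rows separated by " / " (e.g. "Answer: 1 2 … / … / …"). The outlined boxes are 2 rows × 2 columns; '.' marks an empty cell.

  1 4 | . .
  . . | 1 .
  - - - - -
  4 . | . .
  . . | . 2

Step 1. [r4c1∈{3}] r4c1 has the single candidate 3, so r4c1=3.
Step 2. [r1c4∈{3}] nothing but 3 survives at r1c4, so r1c4=3.
Step 3. [r3c2∈{1,2}] across row 3, 2 lands solely at r3c2, so r3c2=2.
Step 4. [r3c4∈{1}] only 1 remains possible at r3c4 ⇒ r3c4=1.
Step 5. [r4c3∈{4}] nothing but 4 survives at r4c3. So r4c3=4.
Step 6. [r1c3∈{2}] nothing but 2 survives at r1c3 ⇒ r1c3=2.
Step 7. [r4c2∈{1}] r4c2 is down to just 1. So r4c2=1.
Step 8. [r3c3∈{3}] r3c3's peers cover all but 3, so r3c3=3.
Step 9. [r2c4∈{4}] r2c4's peers cover all but 4, so r2c4=4.
Step 10. [r2c2∈{3}] only 3 remains possible at r2c2. So r2c2=3.
Step 11. [r2c1∈{2}] only 2 remains possible at r2c1, so r2c1=2.

Answer: 1 4 2 3 / 2 3 1 4 / 4 2 3 1 / 3 1 4 2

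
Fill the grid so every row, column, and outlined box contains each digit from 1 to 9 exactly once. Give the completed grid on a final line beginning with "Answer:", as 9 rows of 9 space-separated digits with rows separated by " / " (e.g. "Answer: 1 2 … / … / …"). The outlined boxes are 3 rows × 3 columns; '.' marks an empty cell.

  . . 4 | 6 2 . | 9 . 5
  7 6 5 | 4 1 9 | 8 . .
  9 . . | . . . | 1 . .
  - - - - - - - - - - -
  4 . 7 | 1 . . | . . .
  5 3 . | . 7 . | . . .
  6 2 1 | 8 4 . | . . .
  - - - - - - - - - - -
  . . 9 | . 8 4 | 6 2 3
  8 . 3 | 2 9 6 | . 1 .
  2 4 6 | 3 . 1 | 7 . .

Step 1. [r5c9∈{1,2,4,6,8,9}] r5c9 is the only open cell in row 5 admitting 1 ⇒ r5c9=1.
Step 2. [r5c8∈{4,6,8,9}] 6 has one home in row 5: r5c8, so r5c8=6.
Step 3. [r3c2∈{8}] r3c2 is down to just 8, so r3c2=8.
Step 4. [r2c8∈{3}] nothing but 3 survives at r2c8. So r2c8=3.
Step 5. [r1c8∈{7}] nothing but 7 survives at r1c8 ⇒ r1c8=7.
Step 6. [r9c5∈{5}] r9c5's peers cover all but 5. So r9c5=5.
Step 7. [r8c7∈{4,5}] r8c7 is the only open cell in box 9 admitting 5 ⇒ r8c7=5.
Step 8. [r3c6∈{3,5,7}] col 6 places 7 nowhere but r3c6. So r3c6=7.
Step 9. [r3c5∈{3}] r3c5 is down to just 3. So r3c5=3.
Step 10. [r2c9∈{2}] r2c9's peers cover all but 2. So r2c9=2.
Step 11. [r7c1∈{1}] r7c1 is down to just 1, so r7c1=1.
Step 12. [r4c2∈{9}] r4c2 is down to just 9. So r4c2=9.
Step 13. [r6c7∈{3}] r6c7 has the single candidate 3. So r6c7=3.
Step 14. [r5c6∈{2}] r5c6's peers cover all but 2, so r5c6=2.
Step 15. [r6c6∈{5}] nothing but 5 survives at r6c6, so r6c6=5.
Step 16. [r6c8∈{9}] only 9 remains possible at r6c8. So r6c8=9.
Step 17. [r4c9∈{8}] r4c9 is down to just 8, so r4c9=8.
Step 18. [r3c8∈{4}] r3c8 is down to just 4 ⇒ r3c8=4.
Step 19. [r7c2∈{5,7}] 5 has one home in row 7: r7c2, so r7c2=5.
Step 20. [r4c7∈{2}] r4c7 is down to just 2. So r4c7=2.
Step 21. [r8c9∈{4}] nothing but 4 survives at r8c9. So r8c9=4.
Step 22. [r6c9∈{7}] r6c9 is down to just 7 ⇒ r6c9=7.
Step 23. [r9c9∈{9}] r9c9's peers cover all but 9, so r9c9=9.
Step 24. [r4c6∈{3}] r4c6's peers cover all but 3, so r4c6=3.
Step 25. [r3c4∈{5}] r3c4 has the single candidate 5, so r3c4=5.
Step 26. [r9c8∈{8}] r9c8's peers cover all but 8 ⇒ r9c8=8.
Step 27. [r5c4∈{9}] nothing but 9 survives at r5c4, so r5c4=9.
Step 28. [r1c6∈{8}] r1c6 is down to just 8 ⇒ r1c6=8.
Step 29. [r4c5∈{6}] r4c5's peers cover all but 6. So r4c5=6.
Step 30. [r1c1∈{3}] r1c1's peers cover all but 3. So r1c1=3.
Step 31. [r1c2∈{1}] r1c2's peers cover all but 1, so r1c2=1.
Step 32. [r7c4∈{7}] r7c4 has the single candidate 7, so r7c4=7.
Step 33. [r5c3∈{8}] nothing but 8 survives at r5c3 ⇒ r5c3=8.
Step 34. [r3c3∈{2}] r3c3's peers cover all but 2 ⇒ r3c3=2.
Step 35. [r8c2∈{7}] nothing but 7 survives at r8c2. So r8c2=7.
Step 36. [r3c9∈{6}] only 6 remains possible at r3c9 ⇒ r3c9=6.
Step 37. [r4c8∈{5}] r4c8's peers cover all but 5 ⇒ r4c8=5.
Step 38. [r5c7∈{4}] r5c7's peers cover all but 4. So r5c7=4.

Answer: 3 1 4 6 2 8 9 7 5 / 7 6 5 4 1 9 8 3 2 / 9 8 2 5 3 7 1 4 6 / 4 9 7 1 6 3 2 5 8 / 5 3 8 9 7 2 4 6 1 / 6 2 1 8 4 5 3 9 7 / 1 5 9 7 8 4 6 2 3 / 8 7 3 2 9 6 5 1 4 / 2 4 6 3 5 1 7 8 9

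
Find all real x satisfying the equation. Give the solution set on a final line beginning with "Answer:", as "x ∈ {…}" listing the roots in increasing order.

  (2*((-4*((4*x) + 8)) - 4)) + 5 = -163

Step 1. [(2*((-4*((4*x) + 8)) - 4)) + 5 = -163] 5 comes off first (subtract 5) ⇒ sub: 2*((-4*((4*x) + 8)) - 4) = -168.
Step 2. [2*((-4*((4*x) + 8)) - 4) = -168] LHS = 2·(…); ÷2 both sides. So div: (-4*((4*x) + 8)) - 4 = -84.
Step 3. [(-4*((4*x) + 8)) - 4 = -84] common factor -4 (LHS and -84) — divide through. So factor: ((4*x) + 8) + 1 = 21.
Step 4. [((4*x) + 8) + 1 = 21] peel the +1: subtract 1 from each side ⇒ sub: (4*x) + 8 = 20.
Step 5. [(4*x) + 8 = 20] subtract 8: x sits inside (… + 8). So sub: 4*x = 12.
Step 6. [4*x = 12] 4 out front; divide by 4 ⇒ div: x = 3.

Answer: x ∈ {3}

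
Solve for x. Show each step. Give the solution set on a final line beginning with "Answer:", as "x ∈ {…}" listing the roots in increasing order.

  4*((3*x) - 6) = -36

Step 1. [4*((3*x) - 6) = -36] 4 out front; divide by 4 ⇒ div: (3*x) - 6 = -9.
Step 2. [(3*x) - 6 = -9] 3 | LHS and 3 | -9: pull 3 out ⇒ factor: x - 2 = -3.
Step 3. [x - 2 = -3] the outer -2 inverts by adding 2. So sub: x = -1.

Answer: x ∈ {-1}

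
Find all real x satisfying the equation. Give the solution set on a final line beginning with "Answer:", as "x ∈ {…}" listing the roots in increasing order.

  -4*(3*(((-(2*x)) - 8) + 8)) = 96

Step 1. [-4*(3*(((-(2*x)) - 8) + 8)) = 96] -4·(inner) — divide through by -4 ⇒ div: 3*(((-(2*x)) - 8) + 8) = -24.
Step 2. [3*(((-(2*x)) - 8) + 8) = -24] leading coefficient 3: divide by 3, so div: ((-(2*x)) - 8) + 8 = -8.
Step 3. [((-(2*x)) - 8) + 8 = -8] +8 is outermost — subtract 8 both sides, so sub: (-(2*x)) - 8 = -16.
Step 4. [(-(2*x)) - 8 = -16] -8 is outermost — add 8 both sides. So sub: -(2*x) = -8.
Step 5. [-(2*x) = -8] LHS negated; negate both sides, so neg: 2*x = 8.
Step 6. [2*x = 8] LHS = 2·(…); ÷2 both sides ⇒ div: x = 4.

Answer: x ∈ {4}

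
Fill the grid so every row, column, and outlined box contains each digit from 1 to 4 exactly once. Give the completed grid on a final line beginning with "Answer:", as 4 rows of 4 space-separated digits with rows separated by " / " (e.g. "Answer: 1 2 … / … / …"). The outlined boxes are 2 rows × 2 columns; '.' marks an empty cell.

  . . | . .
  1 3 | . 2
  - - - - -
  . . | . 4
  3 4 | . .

Step 1. [r3c1∈{2}] r3c1 has the single candidate 2, so r3c1=2.
Step 2. [r4c4∈{1}] r4c4 is down to just 1 ⇒ r4c4=1.
Step 3. [r1c3∈{1,3,4}] r1c3 is the only open cell in row 1 admitting 1 ⇒ r1c3=1.
Step 4. [r4c3∈{2}] only 2 remains possible at r4c3, so r4c3=2.
Step 5. [r3c2∈{1}] r3c2 is down to just 1. So r3c2=1.
Step 6. [r2c3∈{4}] r2c3's peers cover all but 4, so r2c3=4.
Step 7. [r1c1∈{4}] nothing but 4 survives at r1c1, so r1c1=4.
Step 8. [r3c3∈{3}] nothing but 3 survives at r3c3 ⇒ r3c3=3.
Step 9. [r1c4∈{3}] nothing but 3 survives at r1c4. So r1c4=3.
Step 10. [r1c2∈{2}] r1c2 is down to just 2, so r1c2=2.

Answer: 4 2 1 3 / 1 3 4 2 / 2 1 3 4 / 3 4 2 1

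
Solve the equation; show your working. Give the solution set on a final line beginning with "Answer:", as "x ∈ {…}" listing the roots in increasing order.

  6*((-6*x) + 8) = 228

Step 1. [6*((-6*x) + 8) = 228] 6·(inner) — divide through by 6. So div: (-6*x) + 8 = 38.
Step 2. [(-6*x) + 8 = 38] +8 is outermost — subtract 8 both sides, so sub: -6*x = 30.
Step 3. [-6*x = 30] LHS = -6·(…); ÷-6 both sides. So div: x = -5.

Answer: x ∈ {-5}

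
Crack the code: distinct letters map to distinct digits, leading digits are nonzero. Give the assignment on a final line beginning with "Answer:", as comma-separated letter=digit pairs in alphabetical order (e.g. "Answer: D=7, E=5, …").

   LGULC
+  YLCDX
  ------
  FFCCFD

Step 1. [col 1: C + X ≡ D (mod 10)] column 1 (C + X ≡ D (mod 10), carry-in 0) doesn't pin C yet; pick C=8 and continue. So C=8.
Step 2. [col 1: C + X ≡ D (mod 10)] several values work for X in column 1 (C + X ≡ D (mod 10), carry-in 0); try X=5 ⇒ X=5.
Step 3. [F] F is the leading digit of a 6-digit sum of two 5-digit numbers; the final carry is exactly 1, so F=1.
Step 4. [col 1: C + X ≡ D (mod 10)] column 1: given C=8, X=5, carry-in 0, and digits 1,5,8 already taken and all letters distinct, C+X≡D (mod 10) forces D=3 ⇒ D=3.
Step 5. [col 2: L + D ≡ F (mod 10)] column 2: given D=3, F=1, carry-in 1, and digits 1,3,5,8 already taken and all letters distinct, L+D≡F (mod 10) forces L=7. So L=7.
Step 6. [col 3: U + C ≡ C (mod 10)] column 3 reads U+C+carry(1)=C with C=8; with digits 1,3,5,7,8 already taken and all letters distinct, the only value for U is 9. So U=9.
Step 7. [col 4: G + L ≡ C (mod 10)] in column 4 we have G+L≡C with carry-in 1; given L=7, C=8 and digits 1,3,5,7,8,9 already taken and all letters distinct, that pins G to 0. So G=0.
Step 8. [col 5: L + Y ≡ F (mod 10)] column 5 reads L+Y+carry(0)=F with L=7, F=1; with digits 0,1,3,5,7,8,9 already taken and all letters distinct, the only value for Y is 4. So Y=4.

Answer: C=8, D=3, F=1, G=0, L=7, U=9, X=5, Y=4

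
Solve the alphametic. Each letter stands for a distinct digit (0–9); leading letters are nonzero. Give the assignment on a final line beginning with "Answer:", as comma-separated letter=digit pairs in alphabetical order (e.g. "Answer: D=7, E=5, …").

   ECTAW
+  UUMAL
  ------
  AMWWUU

Step 1. [col 1: W + L ≡ U (mod 10)] column 1 (W + L ≡ U (mod 10), carry-in 0) doesn't pin W yet; pick W=7 and continue, so W=7.
Step 2. [A] the sum has 6 digits but both addends have 5; that extra leading digit A is the final carry, namely 1. So A=1.
Step 3. [col 1: W + L ≡ U (mod 10)] U=3 is one option consistent with column 1 (W + L ≡ U (mod 10), carry-in 0) — take it ⇒ U=3.
Step 4. [col 1: W + L ≡ U (mod 10)] in column 1 we have W+L≡U with carry-in 0; given W=7, U=3 and digits 1,3,7 already taken and all letters distinct, that pins L to 6. So L=6.
Step 5. [col 3: T + M ≡ W (mod 10)] no forcing yet in column 3 (carry-in 0); M=2 is free and consistent — try it ⇒ M=2.
Step 6. [col 3: T + M ≡ W (mod 10)] from column 3 (M=2, W=7, carry-in 0, digits 1,2,3,6,7 already taken and all letters distinct): T must equal 5. So T=5.
Step 7. [col 4: C + U ≡ W (mod 10)] column 4 reads C+U+carry(0)=W with U=3, W=7; with digits 1,2,3,5,6,7 already taken and all letters distinct, the only value for C is 4, so C=4.
Step 8. [col 5: E + U ≡ M (mod 10)] column 5: given U=3, M=2, carry-in 0, and digits 1,2,3,4,5,6,7 already taken and all letters distinct, E+U≡M (mod 10) forces E=9. So E=9.

Answer: A=1, C=4, E=9, L=6, M=2, T=5, U=3, W=7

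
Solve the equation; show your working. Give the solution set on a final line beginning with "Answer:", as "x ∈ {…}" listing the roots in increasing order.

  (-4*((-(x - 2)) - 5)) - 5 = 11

Step 1. [(-4*((-(x - 2)) - 5)) - 5 = 11] -5 is outermost — add 5 both sides. So sub: -4*((-(x - 2)) - 5) = 16.
Step 2. [-4*((-(x - 2)) - 5) = 16] -4·(inner) — divide through by -4, so div: (-(x - 2)) - 5 = -4.
Step 3. [(-(x - 2)) - 5 = -4] peel the -5: add 5 from each side, so sub: -(x - 2) = 1.
Step 4. [-(x - 2) = 1] LHS negated; negate both sides. So neg: x - 2 = -1.
Step 5. [x - 2 = -1] the outer -2 inverts by adding 2. So sub: x = 1.

Answer: x ∈ {1}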